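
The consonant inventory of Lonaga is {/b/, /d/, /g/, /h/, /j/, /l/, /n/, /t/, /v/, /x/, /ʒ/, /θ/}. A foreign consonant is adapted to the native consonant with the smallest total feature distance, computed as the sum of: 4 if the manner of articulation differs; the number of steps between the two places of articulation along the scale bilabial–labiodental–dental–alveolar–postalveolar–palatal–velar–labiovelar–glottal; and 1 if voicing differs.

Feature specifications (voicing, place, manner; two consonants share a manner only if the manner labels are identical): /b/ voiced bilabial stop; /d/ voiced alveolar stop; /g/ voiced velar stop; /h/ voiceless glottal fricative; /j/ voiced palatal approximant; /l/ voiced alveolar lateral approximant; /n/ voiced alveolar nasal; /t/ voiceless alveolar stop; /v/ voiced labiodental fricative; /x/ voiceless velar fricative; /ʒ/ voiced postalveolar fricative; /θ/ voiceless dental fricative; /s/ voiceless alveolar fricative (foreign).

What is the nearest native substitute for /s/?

θ

/θ/ is closest: same manner (fricative), place distance 1 (alveolar→dental), same voicing; total 1. Next closest is /ʒ/ at distance 2.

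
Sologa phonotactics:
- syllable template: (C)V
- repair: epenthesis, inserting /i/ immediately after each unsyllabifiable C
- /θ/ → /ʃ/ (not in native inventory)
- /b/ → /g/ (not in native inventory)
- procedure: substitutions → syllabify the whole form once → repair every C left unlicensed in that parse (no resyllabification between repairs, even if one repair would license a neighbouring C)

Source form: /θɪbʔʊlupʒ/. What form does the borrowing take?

Substitution: /θ/ → /ʃ/, /b/ → /g/, giving /ʃɪgʔʊlupʒ/.
Under (C)V, the unsyllabifiable consonants are /g/, /p/, /ʒ/ (no codas are permitted; onsets are limited to one consonant).
Inserting the epenthetic vowel yields /g/ → /gi/, /p/ → /pi/, /ʒ/ → /ʒi/.

ʃɪgiʔʊlupiʒi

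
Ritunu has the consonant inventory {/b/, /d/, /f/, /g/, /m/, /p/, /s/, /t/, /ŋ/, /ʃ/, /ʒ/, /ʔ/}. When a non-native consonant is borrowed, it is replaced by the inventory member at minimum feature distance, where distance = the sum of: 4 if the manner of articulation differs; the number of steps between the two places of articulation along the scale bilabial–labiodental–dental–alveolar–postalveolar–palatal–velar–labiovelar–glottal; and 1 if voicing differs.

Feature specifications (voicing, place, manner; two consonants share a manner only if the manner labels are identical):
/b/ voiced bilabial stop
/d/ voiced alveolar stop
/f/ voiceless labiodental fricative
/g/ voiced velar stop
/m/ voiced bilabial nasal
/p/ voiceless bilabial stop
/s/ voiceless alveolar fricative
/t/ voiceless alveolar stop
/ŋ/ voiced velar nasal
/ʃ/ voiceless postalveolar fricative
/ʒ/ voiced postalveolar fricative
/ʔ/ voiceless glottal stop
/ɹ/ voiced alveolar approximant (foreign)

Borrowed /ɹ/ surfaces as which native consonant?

d

/d/ is closest: manner differs (approximant→stop, +4), place distance 0 (alveolar→alveolar), same voicing; total 4. Next closest is /s/ at distance 5.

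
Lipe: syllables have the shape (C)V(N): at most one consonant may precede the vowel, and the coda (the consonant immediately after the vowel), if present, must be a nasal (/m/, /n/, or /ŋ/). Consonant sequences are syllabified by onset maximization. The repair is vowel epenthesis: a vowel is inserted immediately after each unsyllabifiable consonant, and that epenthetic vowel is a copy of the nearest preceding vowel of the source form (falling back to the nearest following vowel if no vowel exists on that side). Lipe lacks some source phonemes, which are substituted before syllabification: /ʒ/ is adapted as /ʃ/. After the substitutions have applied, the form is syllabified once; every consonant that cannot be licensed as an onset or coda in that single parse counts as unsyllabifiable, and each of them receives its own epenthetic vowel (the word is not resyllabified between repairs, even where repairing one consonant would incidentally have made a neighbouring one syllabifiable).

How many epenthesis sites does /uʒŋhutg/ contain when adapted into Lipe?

4

After substitution the input is /uʃŋhutg/.
The unsyllabifiable consonants are /ʃ/, /ŋ/, /t/, /g/; each receives one epenthetic vowel.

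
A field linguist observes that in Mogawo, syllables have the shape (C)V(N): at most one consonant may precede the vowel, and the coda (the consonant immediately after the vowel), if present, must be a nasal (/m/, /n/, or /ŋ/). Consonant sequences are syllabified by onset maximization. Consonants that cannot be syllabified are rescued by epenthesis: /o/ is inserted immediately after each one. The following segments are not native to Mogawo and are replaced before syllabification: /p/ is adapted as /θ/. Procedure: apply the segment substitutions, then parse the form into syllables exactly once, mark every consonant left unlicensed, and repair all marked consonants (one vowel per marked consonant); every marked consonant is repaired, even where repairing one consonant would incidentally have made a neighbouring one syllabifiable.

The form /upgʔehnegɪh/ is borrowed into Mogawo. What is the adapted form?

Substitution: /p/ → /θ/, giving /uθgʔehnegɪh/.
Under (C)V(N), the unsyllabifiable consonants are /θ/, /g/, /h/, /h/ (only a nasal (/m/, /n/, or /ŋ/) is licensed in coda position; onsets are limited to one consonant).
Inserting the epenthetic vowel yields /θ/ → /θo/, /g/ → /go/, /h/ → /ho/, /h/ → /ho/.

uθogoʔehonegɪho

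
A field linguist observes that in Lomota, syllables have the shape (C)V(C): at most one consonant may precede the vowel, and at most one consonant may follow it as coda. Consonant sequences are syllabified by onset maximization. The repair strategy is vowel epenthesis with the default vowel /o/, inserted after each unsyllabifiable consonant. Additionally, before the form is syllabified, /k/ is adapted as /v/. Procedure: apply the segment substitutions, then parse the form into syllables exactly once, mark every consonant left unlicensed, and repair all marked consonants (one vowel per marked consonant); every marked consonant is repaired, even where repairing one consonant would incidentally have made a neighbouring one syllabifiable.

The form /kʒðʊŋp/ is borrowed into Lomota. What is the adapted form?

Substitution: /k/ → /v/, giving /vʒðʊŋp/.
The consonants /v/, /ʒ/, /p/ cannot be parsed into a legal (C)V(C) syllable (at most one coda consonant is licensed; onsets are limited to one consonant).
Inserting the epenthetic vowel yields /v/ → /vo/, /ʒ/ → /ʒo/, /p/ → /po/.

voʒoðʊŋpo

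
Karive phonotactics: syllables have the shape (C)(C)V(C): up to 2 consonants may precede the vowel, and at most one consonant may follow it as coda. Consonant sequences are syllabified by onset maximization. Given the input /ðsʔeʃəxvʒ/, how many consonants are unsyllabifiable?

3

Syllabifying with onset maximization leaves /ð/, /v/, /ʒ/ stranded (at most one coda consonant is licensed; onsets may contain at most 2 consonants).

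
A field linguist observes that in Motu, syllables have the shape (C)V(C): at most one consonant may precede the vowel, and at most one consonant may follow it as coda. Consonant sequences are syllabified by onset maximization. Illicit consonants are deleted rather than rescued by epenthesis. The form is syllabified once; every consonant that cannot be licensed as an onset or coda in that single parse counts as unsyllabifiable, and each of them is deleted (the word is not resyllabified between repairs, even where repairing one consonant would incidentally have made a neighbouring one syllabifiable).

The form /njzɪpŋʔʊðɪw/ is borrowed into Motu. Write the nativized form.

Syllabifying with onset maximization leaves /n/, /j/, /ŋ/ stranded (at most one coda consonant is licensed; onsets are limited to one consonant).
Deleting the stranded consonants removes /n/, /j/, /ŋ/.

zɪpʔʊðɪw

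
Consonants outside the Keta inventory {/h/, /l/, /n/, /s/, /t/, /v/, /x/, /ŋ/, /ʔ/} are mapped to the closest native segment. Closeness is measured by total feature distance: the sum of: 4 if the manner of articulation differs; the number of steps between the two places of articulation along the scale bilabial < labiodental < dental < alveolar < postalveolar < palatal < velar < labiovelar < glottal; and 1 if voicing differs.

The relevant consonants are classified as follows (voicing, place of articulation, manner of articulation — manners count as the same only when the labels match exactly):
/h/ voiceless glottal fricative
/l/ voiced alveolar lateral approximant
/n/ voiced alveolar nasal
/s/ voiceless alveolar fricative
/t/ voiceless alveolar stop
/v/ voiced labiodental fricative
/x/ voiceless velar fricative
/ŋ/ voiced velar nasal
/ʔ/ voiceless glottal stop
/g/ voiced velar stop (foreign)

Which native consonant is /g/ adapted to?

/ʔ/ is closest: same manner (stop), place distance 2 (velar→glottal), voicing differs (+1); total 3. Next closest is /t/ at distance 4.

ʔ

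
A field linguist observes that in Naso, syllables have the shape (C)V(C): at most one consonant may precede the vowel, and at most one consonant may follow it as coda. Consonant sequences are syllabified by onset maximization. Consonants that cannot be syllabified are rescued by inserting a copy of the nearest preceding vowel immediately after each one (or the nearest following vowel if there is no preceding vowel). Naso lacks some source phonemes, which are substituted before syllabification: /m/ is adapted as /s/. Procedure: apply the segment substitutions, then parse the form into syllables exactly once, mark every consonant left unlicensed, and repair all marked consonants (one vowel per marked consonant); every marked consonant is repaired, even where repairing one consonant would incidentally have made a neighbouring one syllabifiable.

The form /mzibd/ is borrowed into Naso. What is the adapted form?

sizibdi

Substitution: /m/ → /s/, giving /szibd/.
Under (C)V(C), the unsyllabifiable consonants are /s/, /d/ (at most one coda consonant is licensed; onsets are limited to one consonant).
Each unlicensed consonant becomes the onset of a new syllable: /s/ → /si/, /d/ → /di/.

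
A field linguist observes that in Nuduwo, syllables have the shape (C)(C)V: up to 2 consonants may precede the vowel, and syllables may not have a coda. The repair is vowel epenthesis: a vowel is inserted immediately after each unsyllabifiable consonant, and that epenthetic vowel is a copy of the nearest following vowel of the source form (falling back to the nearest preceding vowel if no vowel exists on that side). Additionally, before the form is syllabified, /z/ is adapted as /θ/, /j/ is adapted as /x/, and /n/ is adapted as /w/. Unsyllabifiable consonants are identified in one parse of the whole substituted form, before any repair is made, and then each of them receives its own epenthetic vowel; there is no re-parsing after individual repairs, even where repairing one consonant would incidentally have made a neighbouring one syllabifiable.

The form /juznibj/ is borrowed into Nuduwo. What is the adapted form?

xuθwibixi

Substitution: /j/ → /x/, /z/ → /θ/, /n/ → /w/, giving /xuθwibx/.
Syllabifying with onset maximization leaves /b/, /x/ stranded (no codas are permitted; onsets may contain at most 2 consonants).
Each unlicensed consonant becomes the onset of a new syllable: /b/ → /bi/, /x/ → /xi/.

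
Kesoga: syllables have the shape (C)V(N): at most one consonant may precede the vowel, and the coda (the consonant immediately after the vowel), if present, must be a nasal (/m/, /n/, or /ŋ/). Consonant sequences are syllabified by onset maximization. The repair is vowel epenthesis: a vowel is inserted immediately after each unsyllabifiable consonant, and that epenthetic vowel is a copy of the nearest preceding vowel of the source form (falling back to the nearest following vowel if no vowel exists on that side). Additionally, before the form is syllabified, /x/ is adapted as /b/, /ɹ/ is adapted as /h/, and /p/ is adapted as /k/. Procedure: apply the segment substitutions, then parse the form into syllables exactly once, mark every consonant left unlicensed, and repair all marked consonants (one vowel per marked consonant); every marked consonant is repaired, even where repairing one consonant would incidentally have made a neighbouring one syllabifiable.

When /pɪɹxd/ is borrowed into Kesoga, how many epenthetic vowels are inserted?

3

After substitution the input is /kɪhbd/.
The unsyllabifiable consonants are /h/, /b/, /d/; each receives one epenthetic vowel.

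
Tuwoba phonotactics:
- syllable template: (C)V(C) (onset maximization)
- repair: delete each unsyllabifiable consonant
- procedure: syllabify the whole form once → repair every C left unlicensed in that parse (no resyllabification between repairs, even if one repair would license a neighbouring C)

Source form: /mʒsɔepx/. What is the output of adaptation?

Syllabifying with onset maximization leaves /m/, /ʒ/, /x/ stranded (at most one coda consonant is licensed; onsets are limited to one consonant).
Deletion applies to /m/, /ʒ/, /x/.

sɔep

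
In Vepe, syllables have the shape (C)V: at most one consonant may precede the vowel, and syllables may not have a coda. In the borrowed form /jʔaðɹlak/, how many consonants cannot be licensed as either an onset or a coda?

4

The consonants /j/, /ð/, /ɹ/, /k/ cannot be parsed into a legal (C)V syllable (no codas are permitted; onsets are limited to one consonant).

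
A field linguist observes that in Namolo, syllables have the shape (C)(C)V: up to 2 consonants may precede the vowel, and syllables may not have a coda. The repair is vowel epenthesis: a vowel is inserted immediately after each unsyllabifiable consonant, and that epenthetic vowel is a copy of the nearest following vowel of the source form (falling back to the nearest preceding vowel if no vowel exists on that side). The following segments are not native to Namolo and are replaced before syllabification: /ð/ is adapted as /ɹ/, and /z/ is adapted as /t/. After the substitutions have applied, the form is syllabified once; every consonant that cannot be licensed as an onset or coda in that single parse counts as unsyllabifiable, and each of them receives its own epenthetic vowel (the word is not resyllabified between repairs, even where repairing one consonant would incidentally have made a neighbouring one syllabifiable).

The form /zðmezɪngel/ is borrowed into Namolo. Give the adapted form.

Substitution: /z/ → /t/, /ð/ → /ɹ/, giving /tɹmetɪngel/.
The consonants /t/, /l/ cannot be parsed into a legal (C)(C)V syllable (no codas are permitted; onsets may contain at most 2 consonants).
Inserting the epenthetic vowel yields /t/ → /te/, /l/ → /le/.

teɹmetɪngele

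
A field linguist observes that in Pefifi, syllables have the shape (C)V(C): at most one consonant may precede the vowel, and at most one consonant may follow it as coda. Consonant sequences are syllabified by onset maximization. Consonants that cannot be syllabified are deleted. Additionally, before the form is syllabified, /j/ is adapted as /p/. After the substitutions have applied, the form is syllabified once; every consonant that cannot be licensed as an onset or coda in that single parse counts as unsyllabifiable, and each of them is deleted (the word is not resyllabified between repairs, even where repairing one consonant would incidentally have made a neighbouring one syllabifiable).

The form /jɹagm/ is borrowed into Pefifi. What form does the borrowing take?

Substitution: /j/ → /p/, giving /pɹagm/.
Syllabifying with onset maximization leaves /p/, /m/ stranded (at most one coda consonant is licensed; onsets are limited to one consonant).
Deleting the stranded consonants removes /p/, /m/.

ɹag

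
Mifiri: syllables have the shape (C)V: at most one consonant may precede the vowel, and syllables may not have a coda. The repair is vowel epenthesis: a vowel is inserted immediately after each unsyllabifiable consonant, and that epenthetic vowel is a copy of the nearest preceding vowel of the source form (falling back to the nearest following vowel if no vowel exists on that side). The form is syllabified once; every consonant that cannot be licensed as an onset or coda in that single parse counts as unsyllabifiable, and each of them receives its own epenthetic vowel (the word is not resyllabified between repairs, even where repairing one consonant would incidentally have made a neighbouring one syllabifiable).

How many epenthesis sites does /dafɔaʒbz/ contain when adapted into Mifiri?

The unsyllabifiable consonants are /ʒ/, /b/, /z/; each receives one epenthetic vowel.

3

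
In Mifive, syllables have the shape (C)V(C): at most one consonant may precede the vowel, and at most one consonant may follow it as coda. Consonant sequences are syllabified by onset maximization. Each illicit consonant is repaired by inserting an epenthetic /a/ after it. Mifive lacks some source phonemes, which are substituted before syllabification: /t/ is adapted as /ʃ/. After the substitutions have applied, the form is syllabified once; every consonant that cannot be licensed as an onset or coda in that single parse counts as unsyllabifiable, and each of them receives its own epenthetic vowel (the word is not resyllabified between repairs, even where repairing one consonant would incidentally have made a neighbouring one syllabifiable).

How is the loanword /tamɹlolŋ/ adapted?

Substitution: /t/ → /ʃ/, giving /ʃamɹlolŋ/.
Under (C)V(C), the unsyllabifiable consonants are /ɹ/, /ŋ/ (at most one coda consonant is licensed; onsets are limited to one consonant).
Each unlicensed consonant becomes the onset of a new syllable: /ɹ/ → /ɹa/, /ŋ/ → /ŋa/.

ʃamɹalolŋa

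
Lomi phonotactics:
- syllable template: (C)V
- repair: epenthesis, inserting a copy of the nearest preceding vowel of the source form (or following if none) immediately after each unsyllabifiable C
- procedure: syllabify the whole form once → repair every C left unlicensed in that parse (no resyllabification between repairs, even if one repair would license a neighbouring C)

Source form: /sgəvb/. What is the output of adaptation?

səgəvəbə

Syllabifying with onset maximization leaves /s/, /v/, /b/ stranded (no codas are permitted; onsets are limited to one consonant).
Inserting the epenthetic vowel yields /s/ → /sə/, /v/ → /və/, /b/ → /bə/.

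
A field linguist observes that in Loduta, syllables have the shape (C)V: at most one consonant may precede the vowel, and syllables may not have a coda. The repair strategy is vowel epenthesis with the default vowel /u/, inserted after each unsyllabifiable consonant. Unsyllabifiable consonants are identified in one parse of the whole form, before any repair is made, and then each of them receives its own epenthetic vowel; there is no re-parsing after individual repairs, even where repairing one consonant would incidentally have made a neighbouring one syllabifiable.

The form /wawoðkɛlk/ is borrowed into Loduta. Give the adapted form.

wawoðukɛluku

Under (C)V, the unsyllabifiable consonants are /ð/, /l/, /k/ (no codas are permitted; onsets are limited to one consonant).
Inserting the epenthetic vowel yields /ð/ → /ðu/, /l/ → /lu/, /k/ → /ku/.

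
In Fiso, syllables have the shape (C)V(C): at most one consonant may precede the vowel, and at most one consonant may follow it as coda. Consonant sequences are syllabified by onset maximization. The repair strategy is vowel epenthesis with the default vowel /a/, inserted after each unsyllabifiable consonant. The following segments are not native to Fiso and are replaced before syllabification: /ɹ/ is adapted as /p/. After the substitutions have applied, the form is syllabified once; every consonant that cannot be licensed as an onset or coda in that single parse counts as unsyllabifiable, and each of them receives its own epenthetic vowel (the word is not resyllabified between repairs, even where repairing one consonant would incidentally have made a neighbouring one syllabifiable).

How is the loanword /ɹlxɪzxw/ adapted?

Substitution: /ɹ/ → /p/, giving /plxɪzxw/.
Under (C)V(C), the unsyllabifiable consonants are /p/, /l/, /x/, /w/ (at most one coda consonant is licensed; onsets are limited to one consonant).
Epenthesis after each stranded consonant: /p/ → /pa/, /l/ → /la/, /x/ → /xa/, /w/ → /wa/.

palaxɪzxawa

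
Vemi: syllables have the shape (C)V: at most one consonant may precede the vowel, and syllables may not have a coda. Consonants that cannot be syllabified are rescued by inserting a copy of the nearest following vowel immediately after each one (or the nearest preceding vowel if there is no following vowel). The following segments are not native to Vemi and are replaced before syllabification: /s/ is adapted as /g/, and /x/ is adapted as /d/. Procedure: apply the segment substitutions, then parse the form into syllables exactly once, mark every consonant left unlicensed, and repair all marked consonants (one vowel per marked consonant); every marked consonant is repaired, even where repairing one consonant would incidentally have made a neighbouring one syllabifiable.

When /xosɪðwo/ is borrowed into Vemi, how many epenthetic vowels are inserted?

1

After substitution the input is /dogɪðwo/.
The unsyllabifiable consonants are /ð/; each receives one epenthetic vowel.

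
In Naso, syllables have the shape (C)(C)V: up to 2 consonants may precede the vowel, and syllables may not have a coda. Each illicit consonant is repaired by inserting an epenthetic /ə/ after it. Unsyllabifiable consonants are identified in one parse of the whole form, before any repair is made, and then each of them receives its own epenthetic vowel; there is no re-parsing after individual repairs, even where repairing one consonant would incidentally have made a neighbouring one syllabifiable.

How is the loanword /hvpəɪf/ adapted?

həvpəɪfə

The consonants /h/, /f/ cannot be parsed into a legal (C)(C)V syllable (no codas are permitted; onsets may contain at most 2 consonants).
Each unlicensed consonant becomes the onset of a new syllable: /h/ → /hə/, /f/ → /fə/.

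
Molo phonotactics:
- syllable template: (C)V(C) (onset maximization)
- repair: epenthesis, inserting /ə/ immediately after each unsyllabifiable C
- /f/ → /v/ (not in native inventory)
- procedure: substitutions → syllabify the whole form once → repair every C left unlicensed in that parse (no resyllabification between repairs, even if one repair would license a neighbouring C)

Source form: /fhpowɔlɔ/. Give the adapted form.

vəhəpowɔlɔ

Substitution: /f/ → /v/, giving /vhpowɔlɔ/.
The consonants /v/, /h/ cannot be parsed into a legal (C)V(C) syllable (at most one coda consonant is licensed; onsets are limited to one consonant).
Each unlicensed consonant becomes the onset of a new syllable: /v/ → /və/, /h/ → /hə/.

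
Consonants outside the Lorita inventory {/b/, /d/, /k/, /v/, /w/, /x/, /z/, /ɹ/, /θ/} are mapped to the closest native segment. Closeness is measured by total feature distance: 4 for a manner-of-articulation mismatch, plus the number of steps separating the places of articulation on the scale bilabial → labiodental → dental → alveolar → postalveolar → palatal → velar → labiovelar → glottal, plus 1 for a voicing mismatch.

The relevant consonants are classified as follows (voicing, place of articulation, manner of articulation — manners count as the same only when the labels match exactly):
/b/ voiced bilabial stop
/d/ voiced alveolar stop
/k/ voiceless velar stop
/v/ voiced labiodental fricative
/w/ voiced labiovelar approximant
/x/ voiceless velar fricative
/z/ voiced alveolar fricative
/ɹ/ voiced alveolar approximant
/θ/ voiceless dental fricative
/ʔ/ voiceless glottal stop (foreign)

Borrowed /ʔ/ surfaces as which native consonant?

/k/ is closest: same manner (stop), place distance 2 (glottal→velar), same voicing; total 2. Next closest is /d/ at distance 6.

k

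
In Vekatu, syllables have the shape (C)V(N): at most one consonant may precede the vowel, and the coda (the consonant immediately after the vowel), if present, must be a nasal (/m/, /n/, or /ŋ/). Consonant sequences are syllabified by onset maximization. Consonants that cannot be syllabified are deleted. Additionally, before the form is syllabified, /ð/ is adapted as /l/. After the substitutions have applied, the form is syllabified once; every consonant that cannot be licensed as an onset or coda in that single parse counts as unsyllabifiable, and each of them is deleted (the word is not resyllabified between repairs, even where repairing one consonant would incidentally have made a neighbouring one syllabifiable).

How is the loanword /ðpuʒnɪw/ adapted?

Substitution: /ð/ → /l/, giving /lpuʒnɪw/.
Under (C)V(N), the unsyllabifiable consonants are /l/, /ʒ/, /w/ (only a nasal (/m/, /n/, or /ŋ/) is licensed in coda position; onsets are limited to one consonant).
Deletion applies to /l/, /ʒ/, /w/.

punɪ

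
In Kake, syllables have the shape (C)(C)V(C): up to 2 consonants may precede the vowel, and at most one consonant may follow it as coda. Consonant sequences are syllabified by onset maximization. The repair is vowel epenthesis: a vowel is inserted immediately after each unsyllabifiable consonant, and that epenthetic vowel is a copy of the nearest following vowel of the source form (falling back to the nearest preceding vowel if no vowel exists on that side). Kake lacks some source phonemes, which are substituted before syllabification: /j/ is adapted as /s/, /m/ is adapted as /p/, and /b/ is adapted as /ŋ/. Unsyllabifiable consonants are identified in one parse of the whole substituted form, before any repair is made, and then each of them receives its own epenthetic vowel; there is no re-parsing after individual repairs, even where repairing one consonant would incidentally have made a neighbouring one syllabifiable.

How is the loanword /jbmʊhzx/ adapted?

sʊŋpʊhzʊxʊ

Substitution: /j/ → /s/, /b/ → /ŋ/, /m/ → /p/, giving /sŋpʊhzx/.
Under (C)(C)V(C), the unsyllabifiable consonants are /s/, /z/, /x/ (at most one coda consonant is licensed; onsets may contain at most 2 consonants).
Each unlicensed consonant becomes the onset of a new syllable: /s/ → /sʊ/, /z/ → /zʊ/, /x/ → /xʊ/.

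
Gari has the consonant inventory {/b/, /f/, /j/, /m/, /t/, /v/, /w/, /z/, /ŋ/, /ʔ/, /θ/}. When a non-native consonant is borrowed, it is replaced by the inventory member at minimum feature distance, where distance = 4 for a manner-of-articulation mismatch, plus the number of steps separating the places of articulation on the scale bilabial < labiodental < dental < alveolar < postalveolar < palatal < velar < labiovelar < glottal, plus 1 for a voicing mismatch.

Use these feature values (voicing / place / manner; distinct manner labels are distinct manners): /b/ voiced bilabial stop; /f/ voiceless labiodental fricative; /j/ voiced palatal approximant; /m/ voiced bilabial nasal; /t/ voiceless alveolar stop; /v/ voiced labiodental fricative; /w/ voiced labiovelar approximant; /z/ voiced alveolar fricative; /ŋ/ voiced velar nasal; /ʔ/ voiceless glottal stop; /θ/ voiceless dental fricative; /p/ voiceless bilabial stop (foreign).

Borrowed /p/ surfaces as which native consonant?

b

/b/ is closest: same manner (stop), place distance 0 (bilabial→bilabial), voicing differs (+1); total 1. Next closest is /t/ at distance 3.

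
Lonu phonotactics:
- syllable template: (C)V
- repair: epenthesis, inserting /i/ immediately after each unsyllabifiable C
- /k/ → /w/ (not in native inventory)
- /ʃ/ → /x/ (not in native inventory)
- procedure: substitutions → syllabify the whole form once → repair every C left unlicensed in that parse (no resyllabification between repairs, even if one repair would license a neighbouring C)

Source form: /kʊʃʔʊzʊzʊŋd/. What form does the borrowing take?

Substitution: /k/ → /w/, /ʃ/ → /x/, giving /wʊxʔʊzʊzʊŋd/.
Syllabifying with onset maximization leaves /x/, /ŋ/, /d/ stranded (no codas are permitted; onsets are limited to one consonant).
Epenthesis after each stranded consonant: /x/ → /xi/, /ŋ/ → /ŋi/, /d/ → /di/.

wʊxiʔʊzʊzʊŋidi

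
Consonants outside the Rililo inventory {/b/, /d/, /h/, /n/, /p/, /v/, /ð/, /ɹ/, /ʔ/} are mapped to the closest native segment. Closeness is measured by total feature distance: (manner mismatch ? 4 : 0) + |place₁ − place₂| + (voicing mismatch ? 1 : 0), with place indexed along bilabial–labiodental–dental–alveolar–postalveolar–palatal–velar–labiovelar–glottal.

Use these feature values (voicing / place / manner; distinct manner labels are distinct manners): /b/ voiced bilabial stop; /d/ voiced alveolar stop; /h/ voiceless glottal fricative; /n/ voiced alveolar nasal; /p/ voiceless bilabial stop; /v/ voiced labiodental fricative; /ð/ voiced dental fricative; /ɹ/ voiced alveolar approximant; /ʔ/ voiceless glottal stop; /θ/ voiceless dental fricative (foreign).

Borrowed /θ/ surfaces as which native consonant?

ð

/ð/ is closest: same manner (fricative), place distance 0 (dental→dental), voicing differs (+1); total 1. Next closest is /v/ at distance 2.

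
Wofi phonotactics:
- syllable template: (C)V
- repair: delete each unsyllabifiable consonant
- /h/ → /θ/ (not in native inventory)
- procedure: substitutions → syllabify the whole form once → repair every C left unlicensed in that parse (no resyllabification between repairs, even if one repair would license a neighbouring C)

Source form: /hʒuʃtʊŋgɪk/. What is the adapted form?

Substitution: /h/ → /θ/, giving /θʒuʃtʊŋgɪk/.
The consonants /θ/, /ʃ/, /ŋ/, /k/ cannot be parsed into a legal (C)V syllable (no codas are permitted; onsets are limited to one consonant).
Deletion applies to /θ/, /ʃ/, /ŋ/, /k/.

ʒutʊgɪ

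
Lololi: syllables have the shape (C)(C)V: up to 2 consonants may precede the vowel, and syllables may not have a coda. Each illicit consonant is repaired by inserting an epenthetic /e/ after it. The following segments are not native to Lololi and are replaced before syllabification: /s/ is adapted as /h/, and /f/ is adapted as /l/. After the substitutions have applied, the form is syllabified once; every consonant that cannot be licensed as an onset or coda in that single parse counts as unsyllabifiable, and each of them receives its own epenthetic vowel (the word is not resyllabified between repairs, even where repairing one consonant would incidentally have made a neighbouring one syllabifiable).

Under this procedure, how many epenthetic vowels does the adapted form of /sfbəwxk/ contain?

4

After substitution the input is /hlbəwxk/.
The unsyllabifiable consonants are /h/, /w/, /x/, /k/; each receives one epenthetic vowel.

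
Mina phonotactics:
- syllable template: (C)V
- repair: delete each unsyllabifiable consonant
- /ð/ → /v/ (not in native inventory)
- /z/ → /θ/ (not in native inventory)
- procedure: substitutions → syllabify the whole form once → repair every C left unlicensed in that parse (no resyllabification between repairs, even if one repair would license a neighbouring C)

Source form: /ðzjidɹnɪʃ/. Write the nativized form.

Substitution: /ð/ → /v/, /z/ → /θ/, giving /vθjidɹnɪʃ/.
The consonants /v/, /θ/, /d/, /ɹ/, /ʃ/ cannot be parsed into a legal (C)V syllable (no codas are permitted; onsets are limited to one consonant).
Deletion applies to /v/, /θ/, /d/, /ɹ/, /ʃ/.

jinɪ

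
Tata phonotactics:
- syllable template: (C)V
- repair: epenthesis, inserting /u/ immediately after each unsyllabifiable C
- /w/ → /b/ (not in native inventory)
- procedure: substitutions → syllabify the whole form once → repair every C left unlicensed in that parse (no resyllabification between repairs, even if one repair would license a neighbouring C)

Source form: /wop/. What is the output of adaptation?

Substitution: /w/ → /b/, giving /bop/.
The consonants /p/ cannot be parsed into a legal (C)V syllable (no codas are permitted; onsets are limited to one consonant).
Each unlicensed consonant becomes the onset of a new syllable: /p/ → /pu/.

bopu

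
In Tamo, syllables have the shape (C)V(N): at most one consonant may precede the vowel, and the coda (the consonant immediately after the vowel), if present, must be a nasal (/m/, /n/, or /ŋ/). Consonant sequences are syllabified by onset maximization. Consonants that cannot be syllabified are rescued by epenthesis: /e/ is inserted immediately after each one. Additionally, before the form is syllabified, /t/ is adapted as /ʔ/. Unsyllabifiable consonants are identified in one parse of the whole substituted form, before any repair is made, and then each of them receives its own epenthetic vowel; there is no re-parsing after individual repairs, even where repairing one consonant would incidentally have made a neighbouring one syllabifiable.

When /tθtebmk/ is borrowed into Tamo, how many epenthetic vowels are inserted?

After substitution the input is /ʔθʔebmk/.
The unsyllabifiable consonants are /ʔ/, /θ/, /b/, /m/, /k/; each receives one epenthetic vowel.

5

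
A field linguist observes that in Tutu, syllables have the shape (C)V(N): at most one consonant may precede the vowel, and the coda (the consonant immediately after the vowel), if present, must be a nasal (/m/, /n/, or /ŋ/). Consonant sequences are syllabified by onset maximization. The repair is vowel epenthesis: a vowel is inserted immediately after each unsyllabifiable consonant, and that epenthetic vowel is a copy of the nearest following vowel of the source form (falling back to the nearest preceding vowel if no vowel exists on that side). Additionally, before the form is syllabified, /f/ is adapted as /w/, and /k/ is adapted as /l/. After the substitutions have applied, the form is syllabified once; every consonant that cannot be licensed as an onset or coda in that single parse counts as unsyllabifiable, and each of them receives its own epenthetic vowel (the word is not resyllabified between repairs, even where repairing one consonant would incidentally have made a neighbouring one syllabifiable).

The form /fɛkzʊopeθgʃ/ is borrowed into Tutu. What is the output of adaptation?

wɛlʊzʊopeθegeʃe

Substitution: /f/ → /w/, /k/ → /l/, giving /wɛlzʊopeθgʃ/.
Syllabifying with onset maximization leaves /l/, /θ/, /g/, /ʃ/ stranded (only a nasal (/m/, /n/, or /ŋ/) is licensed in coda position; onsets are limited to one consonant).
Inserting the epenthetic vowel yields /l/ → /lʊ/, /θ/ → /θe/, /g/ → /ge/, /ʃ/ → /ʃe/.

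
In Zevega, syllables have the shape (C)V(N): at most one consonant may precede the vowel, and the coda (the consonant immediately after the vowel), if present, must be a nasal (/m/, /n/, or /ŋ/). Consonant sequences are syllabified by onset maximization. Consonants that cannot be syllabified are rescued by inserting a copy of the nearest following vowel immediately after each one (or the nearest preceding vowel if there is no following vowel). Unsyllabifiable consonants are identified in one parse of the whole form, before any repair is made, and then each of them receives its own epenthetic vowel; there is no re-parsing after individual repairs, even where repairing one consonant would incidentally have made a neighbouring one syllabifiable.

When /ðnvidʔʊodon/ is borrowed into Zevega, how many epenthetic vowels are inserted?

3

The unsyllabifiable consonants are /ð/, /n/, /d/; each receives one epenthetic vowel.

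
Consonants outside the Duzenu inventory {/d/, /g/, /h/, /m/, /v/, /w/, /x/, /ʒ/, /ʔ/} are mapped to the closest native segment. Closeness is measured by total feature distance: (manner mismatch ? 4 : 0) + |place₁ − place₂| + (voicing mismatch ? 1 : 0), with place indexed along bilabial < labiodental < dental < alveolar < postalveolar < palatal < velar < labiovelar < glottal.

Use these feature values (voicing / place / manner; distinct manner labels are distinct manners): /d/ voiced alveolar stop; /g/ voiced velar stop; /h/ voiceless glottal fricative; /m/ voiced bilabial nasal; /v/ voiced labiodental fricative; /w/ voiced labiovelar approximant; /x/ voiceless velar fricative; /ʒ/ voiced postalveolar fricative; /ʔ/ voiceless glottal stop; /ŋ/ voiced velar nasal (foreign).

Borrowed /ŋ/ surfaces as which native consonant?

/g/ is closest: manner differs (nasal→stop, +4), place distance 0 (velar→velar), same voicing; total 4. Next closest is /w/ at distance 5.

g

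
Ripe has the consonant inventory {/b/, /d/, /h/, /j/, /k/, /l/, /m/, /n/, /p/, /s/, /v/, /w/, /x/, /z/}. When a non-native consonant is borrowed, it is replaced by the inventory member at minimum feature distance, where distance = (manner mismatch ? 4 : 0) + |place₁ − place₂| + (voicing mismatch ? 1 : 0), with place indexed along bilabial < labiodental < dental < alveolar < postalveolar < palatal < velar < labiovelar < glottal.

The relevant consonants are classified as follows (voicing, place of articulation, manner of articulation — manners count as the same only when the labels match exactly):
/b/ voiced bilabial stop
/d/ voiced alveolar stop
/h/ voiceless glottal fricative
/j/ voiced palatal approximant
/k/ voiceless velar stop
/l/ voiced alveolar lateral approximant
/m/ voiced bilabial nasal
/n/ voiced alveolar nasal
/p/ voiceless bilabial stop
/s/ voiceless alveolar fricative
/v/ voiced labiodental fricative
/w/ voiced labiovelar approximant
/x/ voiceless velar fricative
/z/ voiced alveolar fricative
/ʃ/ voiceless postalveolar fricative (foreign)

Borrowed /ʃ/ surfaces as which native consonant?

/s/ is closest: same manner (fricative), place distance 1 (postalveolar→alveolar), same voicing; total 1. Next closest is /x/ at distance 2.

s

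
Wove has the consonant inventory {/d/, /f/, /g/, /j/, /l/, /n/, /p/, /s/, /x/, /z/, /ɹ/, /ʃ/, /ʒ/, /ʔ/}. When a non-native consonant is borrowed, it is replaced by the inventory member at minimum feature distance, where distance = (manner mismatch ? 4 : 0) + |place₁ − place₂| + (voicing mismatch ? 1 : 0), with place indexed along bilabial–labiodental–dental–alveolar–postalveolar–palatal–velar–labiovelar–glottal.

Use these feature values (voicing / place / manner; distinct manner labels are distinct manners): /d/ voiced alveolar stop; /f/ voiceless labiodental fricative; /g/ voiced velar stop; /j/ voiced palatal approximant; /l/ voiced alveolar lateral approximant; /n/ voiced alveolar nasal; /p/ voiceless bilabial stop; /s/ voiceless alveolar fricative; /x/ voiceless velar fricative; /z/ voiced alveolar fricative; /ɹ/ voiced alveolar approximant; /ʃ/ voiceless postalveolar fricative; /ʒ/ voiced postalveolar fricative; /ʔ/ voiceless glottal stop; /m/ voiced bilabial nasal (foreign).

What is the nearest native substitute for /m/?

/n/ is closest: same manner (nasal), place distance 3 (bilabial→alveolar), same voicing; total 3. Next closest is /p/ at distance 5.

n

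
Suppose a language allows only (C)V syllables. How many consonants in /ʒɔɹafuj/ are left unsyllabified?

1

Syllabifying with onset maximization leaves /j/ stranded (no codas are permitted; onsets are limited to one consonant).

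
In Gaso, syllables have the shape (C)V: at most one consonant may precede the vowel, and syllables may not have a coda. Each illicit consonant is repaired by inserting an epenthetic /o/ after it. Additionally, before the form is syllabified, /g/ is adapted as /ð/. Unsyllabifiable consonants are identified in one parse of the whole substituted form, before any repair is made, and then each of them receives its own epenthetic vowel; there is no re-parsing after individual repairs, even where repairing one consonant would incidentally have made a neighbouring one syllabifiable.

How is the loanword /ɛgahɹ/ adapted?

Substitution: /g/ → /ð/, giving /ɛðahɹ/.
The consonants /h/, /ɹ/ cannot be parsed into a legal (C)V syllable (no codas are permitted; onsets are limited to one consonant).
Epenthesis after each stranded consonant: /h/ → /ho/, /ɹ/ → /ɹo/.

ɛðahoɹo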